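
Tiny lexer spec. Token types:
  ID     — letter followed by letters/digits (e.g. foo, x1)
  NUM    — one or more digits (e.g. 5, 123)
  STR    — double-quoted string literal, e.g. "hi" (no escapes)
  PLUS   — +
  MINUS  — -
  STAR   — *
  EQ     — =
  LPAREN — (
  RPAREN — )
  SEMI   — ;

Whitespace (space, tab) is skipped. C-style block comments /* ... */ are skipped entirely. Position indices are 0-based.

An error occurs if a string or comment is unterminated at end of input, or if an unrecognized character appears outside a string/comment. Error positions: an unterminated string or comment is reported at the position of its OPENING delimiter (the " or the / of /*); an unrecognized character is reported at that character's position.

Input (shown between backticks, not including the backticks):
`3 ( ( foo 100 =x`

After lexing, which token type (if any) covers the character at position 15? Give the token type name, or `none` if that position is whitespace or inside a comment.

pos=0: emit NUM '3' (now at pos=1)
pos=2: emit LPAREN '('
pos=4: emit LPAREN '('
pos=6: emit ID 'foo' (now at pos=9)
pos=10: emit NUM '100' (now at pos=13)
pos=14: emit EQ '='
pos=15: emit ID 'x' (now at pos=16)
DONE. 7 tokens: [NUM, LPAREN, LPAREN, ID, NUM, EQ, ID]
Position 15: char is 'x' -> ID

Answer: ID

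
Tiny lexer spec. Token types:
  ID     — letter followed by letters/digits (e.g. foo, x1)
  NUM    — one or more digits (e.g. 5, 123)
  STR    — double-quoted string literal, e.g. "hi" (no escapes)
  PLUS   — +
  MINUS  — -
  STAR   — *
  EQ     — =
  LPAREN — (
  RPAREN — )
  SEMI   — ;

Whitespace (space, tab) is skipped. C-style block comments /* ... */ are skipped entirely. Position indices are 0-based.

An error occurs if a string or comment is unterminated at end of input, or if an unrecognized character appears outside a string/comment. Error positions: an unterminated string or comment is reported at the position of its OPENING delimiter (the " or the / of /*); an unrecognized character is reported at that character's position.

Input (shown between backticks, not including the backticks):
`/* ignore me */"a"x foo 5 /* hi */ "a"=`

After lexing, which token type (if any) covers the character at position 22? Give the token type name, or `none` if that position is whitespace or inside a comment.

pos=0: enter COMMENT mode (saw '/*')
exit COMMENT mode (now at pos=15)
pos=15: enter STRING mode
pos=15: emit STR "a" (now at pos=18)
pos=18: emit ID 'x' (now at pos=19)
pos=20: emit ID 'foo' (now at pos=23)
pos=24: emit NUM '5' (now at pos=25)
pos=26: enter COMMENT mode (saw '/*')
exit COMMENT mode (now at pos=34)
pos=35: enter STRING mode
pos=35: emit STR "a" (now at pos=38)
pos=38: emit EQ '='
DONE. 6 tokens: [STR, ID, ID, NUM, STR, EQ]
Position 22: char is 'o' -> ID

Answer: ID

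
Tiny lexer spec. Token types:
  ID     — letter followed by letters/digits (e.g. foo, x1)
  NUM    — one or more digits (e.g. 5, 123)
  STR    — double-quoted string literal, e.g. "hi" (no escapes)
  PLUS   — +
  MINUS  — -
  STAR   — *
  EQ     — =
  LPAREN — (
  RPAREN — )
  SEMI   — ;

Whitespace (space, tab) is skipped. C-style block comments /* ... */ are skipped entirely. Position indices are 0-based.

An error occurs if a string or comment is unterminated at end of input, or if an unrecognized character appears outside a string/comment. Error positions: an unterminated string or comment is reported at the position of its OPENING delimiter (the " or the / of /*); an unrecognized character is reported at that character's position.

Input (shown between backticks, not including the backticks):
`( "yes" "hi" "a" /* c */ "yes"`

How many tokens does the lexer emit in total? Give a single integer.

pos=0: emit LPAREN '('
pos=2: enter STRING mode
pos=2: emit STR "yes" (now at pos=7)
pos=8: enter STRING mode
pos=8: emit STR "hi" (now at pos=12)
pos=13: enter STRING mode
pos=13: emit STR "a" (now at pos=16)
pos=17: enter COMMENT mode (saw '/*')
exit COMMENT mode (now at pos=24)
pos=25: enter STRING mode
pos=25: emit STR "yes" (now at pos=30)
DONE. 5 tokens: [LPAREN, STR, STR, STR, STR]

Answer: 5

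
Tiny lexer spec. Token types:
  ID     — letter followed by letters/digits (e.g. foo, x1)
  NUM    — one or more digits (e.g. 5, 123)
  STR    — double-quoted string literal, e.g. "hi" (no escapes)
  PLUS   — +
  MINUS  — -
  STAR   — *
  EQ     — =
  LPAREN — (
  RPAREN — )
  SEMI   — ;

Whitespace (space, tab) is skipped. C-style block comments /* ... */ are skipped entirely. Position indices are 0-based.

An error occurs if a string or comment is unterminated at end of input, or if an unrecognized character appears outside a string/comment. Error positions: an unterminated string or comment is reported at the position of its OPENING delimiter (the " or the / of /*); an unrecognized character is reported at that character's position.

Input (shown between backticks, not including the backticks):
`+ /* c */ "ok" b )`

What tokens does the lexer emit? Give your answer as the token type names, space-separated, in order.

pos=0: emit PLUS '+'
pos=2: enter COMMENT mode (saw '/*')
exit COMMENT mode (now at pos=9)
pos=10: enter STRING mode
pos=10: emit STR "ok" (now at pos=14)
pos=15: emit ID 'b' (now at pos=16)
pos=17: emit RPAREN ')'
DONE. 4 tokens: [PLUS, STR, ID, RPAREN]

Answer: PLUS STR ID RPAREN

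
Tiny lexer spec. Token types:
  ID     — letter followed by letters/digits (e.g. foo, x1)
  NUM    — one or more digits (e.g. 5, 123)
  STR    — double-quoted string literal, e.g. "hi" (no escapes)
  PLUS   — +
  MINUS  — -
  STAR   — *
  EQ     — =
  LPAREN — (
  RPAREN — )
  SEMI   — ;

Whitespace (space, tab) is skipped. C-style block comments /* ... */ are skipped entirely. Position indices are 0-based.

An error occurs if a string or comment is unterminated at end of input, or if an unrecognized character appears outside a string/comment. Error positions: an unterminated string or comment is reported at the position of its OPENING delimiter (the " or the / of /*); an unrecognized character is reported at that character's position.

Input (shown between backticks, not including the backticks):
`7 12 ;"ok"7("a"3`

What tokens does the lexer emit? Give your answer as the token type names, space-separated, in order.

pos=0: emit NUM '7' (now at pos=1)
pos=2: emit NUM '12' (now at pos=4)
pos=5: emit SEMI ';'
pos=6: enter STRING mode
pos=6: emit STR "ok" (now at pos=10)
pos=10: emit NUM '7' (now at pos=11)
pos=11: emit LPAREN '('
pos=12: enter STRING mode
pos=12: emit STR "a" (now at pos=15)
pos=15: emit NUM '3' (now at pos=16)
DONE. 8 tokens: [NUM, NUM, SEMI, STR, NUM, LPAREN, STR, NUM]

Answer: NUM NUM SEMI STR NUM LPAREN STR NUM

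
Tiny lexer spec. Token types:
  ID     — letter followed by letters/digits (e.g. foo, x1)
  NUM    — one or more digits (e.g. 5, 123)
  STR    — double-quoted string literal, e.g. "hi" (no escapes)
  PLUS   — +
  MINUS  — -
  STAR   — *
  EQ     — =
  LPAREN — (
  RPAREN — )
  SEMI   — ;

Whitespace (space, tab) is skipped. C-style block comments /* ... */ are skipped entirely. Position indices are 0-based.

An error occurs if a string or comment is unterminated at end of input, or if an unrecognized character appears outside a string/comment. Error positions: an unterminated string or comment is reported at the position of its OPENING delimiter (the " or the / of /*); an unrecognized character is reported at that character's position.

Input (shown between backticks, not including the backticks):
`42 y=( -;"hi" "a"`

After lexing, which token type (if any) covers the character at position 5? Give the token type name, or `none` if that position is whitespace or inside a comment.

Answer: LPAREN

Derivation:
pos=0: emit NUM '42' (now at pos=2)
pos=3: emit ID 'y' (now at pos=4)
pos=4: emit EQ '='
pos=5: emit LPAREN '('
pos=7: emit MINUS '-'
pos=8: emit SEMI ';'
pos=9: enter STRING mode
pos=9: emit STR "hi" (now at pos=13)
pos=14: enter STRING mode
pos=14: emit STR "a" (now at pos=17)
DONE. 8 tokens: [NUM, ID, EQ, LPAREN, MINUS, SEMI, STR, STR]
Position 5: char is '(' -> LPAREN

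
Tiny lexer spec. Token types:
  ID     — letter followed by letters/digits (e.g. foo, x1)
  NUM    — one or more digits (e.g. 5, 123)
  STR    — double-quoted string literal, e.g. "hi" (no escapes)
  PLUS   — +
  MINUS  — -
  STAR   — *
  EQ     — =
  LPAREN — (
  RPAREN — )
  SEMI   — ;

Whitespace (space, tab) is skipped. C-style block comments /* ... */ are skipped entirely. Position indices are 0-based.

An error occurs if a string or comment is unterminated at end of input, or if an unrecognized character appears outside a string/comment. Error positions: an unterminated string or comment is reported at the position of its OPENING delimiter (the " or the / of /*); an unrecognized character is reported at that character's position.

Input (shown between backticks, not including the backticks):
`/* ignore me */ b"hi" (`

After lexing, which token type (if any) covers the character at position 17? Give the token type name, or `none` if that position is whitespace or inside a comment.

Answer: STR

Derivation:
pos=0: enter COMMENT mode (saw '/*')
exit COMMENT mode (now at pos=15)
pos=16: emit ID 'b' (now at pos=17)
pos=17: enter STRING mode
pos=17: emit STR "hi" (now at pos=21)
pos=22: emit LPAREN '('
DONE. 3 tokens: [ID, STR, LPAREN]
Position 17: char is '"' -> STR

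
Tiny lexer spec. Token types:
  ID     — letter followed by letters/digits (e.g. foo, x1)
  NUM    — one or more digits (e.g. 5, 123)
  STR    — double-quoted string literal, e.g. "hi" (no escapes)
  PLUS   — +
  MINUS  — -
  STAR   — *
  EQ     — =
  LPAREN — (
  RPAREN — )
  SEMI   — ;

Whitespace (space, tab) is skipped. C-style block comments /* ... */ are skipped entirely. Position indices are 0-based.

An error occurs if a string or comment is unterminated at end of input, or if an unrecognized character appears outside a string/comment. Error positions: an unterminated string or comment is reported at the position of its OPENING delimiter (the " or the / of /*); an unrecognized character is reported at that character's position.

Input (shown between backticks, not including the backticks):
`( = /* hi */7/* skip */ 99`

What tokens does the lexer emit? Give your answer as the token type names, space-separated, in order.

pos=0: emit LPAREN '('
pos=2: emit EQ '='
pos=4: enter COMMENT mode (saw '/*')
exit COMMENT mode (now at pos=12)
pos=12: emit NUM '7' (now at pos=13)
pos=13: enter COMMENT mode (saw '/*')
exit COMMENT mode (now at pos=23)
pos=24: emit NUM '99' (now at pos=26)
DONE. 4 tokens: [LPAREN, EQ, NUM, NUM]

Answer: LPAREN EQ NUM NUM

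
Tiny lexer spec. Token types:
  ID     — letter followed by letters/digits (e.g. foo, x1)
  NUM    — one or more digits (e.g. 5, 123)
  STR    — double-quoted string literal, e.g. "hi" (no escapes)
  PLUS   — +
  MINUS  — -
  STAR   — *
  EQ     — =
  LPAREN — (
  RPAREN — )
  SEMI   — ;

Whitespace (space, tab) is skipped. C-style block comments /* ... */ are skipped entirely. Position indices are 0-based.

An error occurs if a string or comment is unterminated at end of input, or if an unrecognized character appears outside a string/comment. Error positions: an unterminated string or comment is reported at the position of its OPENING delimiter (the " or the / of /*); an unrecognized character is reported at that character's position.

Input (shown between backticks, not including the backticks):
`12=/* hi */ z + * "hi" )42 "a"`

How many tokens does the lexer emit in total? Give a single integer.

Answer: 9

Derivation:
pos=0: emit NUM '12' (now at pos=2)
pos=2: emit EQ '='
pos=3: enter COMMENT mode (saw '/*')
exit COMMENT mode (now at pos=11)
pos=12: emit ID 'z' (now at pos=13)
pos=14: emit PLUS '+'
pos=16: emit STAR '*'
pos=18: enter STRING mode
pos=18: emit STR "hi" (now at pos=22)
pos=23: emit RPAREN ')'
pos=24: emit NUM '42' (now at pos=26)
pos=27: enter STRING mode
pos=27: emit STR "a" (now at pos=30)
DONE. 9 tokens: [NUM, EQ, ID, PLUS, STAR, STR, RPAREN, NUM, STR]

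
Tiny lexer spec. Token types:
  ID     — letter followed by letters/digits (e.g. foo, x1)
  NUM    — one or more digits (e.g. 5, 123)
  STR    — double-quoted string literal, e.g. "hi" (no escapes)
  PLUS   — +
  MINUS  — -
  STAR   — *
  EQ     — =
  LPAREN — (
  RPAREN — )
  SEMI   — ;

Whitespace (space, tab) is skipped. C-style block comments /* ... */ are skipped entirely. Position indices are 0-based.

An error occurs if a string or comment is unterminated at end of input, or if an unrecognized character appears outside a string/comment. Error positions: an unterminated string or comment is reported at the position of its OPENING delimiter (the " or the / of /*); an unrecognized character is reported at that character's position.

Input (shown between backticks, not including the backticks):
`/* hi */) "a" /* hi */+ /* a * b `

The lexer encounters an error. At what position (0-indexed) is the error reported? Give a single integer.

Answer: 24

Derivation:
pos=0: enter COMMENT mode (saw '/*')
exit COMMENT mode (now at pos=8)
pos=8: emit RPAREN ')'
pos=10: enter STRING mode
pos=10: emit STR "a" (now at pos=13)
pos=14: enter COMMENT mode (saw '/*')
exit COMMENT mode (now at pos=22)
pos=22: emit PLUS '+'
pos=24: enter COMMENT mode (saw '/*')
pos=24: ERROR — unterminated comment (reached EOF)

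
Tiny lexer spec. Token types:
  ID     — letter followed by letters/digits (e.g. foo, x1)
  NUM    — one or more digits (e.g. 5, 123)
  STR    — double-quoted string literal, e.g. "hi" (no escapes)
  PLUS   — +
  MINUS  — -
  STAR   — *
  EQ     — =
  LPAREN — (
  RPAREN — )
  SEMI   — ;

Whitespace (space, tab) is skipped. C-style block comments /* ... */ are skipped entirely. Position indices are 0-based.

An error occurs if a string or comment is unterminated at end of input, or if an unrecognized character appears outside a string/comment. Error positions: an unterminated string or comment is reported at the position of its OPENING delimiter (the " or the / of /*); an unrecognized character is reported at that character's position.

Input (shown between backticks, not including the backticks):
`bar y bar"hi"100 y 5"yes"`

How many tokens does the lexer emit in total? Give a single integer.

Answer: 8

Derivation:
pos=0: emit ID 'bar' (now at pos=3)
pos=4: emit ID 'y' (now at pos=5)
pos=6: emit ID 'bar' (now at pos=9)
pos=9: enter STRING mode
pos=9: emit STR "hi" (now at pos=13)
pos=13: emit NUM '100' (now at pos=16)
pos=17: emit ID 'y' (now at pos=18)
pos=19: emit NUM '5' (now at pos=20)
pos=20: enter STRING mode
pos=20: emit STR "yes" (now at pos=25)
DONE. 8 tokens: [ID, ID, ID, STR, NUM, ID, NUM, STR]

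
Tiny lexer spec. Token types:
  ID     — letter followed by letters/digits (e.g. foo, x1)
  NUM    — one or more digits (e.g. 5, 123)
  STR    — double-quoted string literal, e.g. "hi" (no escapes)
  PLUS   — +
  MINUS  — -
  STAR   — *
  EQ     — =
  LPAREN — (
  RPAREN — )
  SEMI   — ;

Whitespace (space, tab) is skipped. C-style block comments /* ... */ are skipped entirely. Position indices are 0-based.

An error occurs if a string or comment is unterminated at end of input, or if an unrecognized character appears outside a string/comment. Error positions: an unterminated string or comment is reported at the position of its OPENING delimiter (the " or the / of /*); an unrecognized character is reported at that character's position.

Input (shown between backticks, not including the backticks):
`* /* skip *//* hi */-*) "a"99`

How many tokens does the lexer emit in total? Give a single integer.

Answer: 6

Derivation:
pos=0: emit STAR '*'
pos=2: enter COMMENT mode (saw '/*')
exit COMMENT mode (now at pos=12)
pos=12: enter COMMENT mode (saw '/*')
exit COMMENT mode (now at pos=20)
pos=20: emit MINUS '-'
pos=21: emit STAR '*'
pos=22: emit RPAREN ')'
pos=24: enter STRING mode
pos=24: emit STR "a" (now at pos=27)
pos=27: emit NUM '99' (now at pos=29)
DONE. 6 tokens: [STAR, MINUS, STAR, RPAREN, STR, NUM]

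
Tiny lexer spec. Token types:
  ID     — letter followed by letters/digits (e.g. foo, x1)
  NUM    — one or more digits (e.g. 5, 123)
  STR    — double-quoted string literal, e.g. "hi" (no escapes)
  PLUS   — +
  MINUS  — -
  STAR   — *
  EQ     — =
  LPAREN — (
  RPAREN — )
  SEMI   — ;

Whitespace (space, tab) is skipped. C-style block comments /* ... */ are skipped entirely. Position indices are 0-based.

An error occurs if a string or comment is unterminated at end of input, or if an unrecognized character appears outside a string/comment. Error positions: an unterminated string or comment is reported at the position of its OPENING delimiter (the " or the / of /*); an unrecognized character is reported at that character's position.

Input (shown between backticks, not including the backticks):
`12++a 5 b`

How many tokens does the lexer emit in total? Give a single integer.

Answer: 6

Derivation:
pos=0: emit NUM '12' (now at pos=2)
pos=2: emit PLUS '+'
pos=3: emit PLUS '+'
pos=4: emit ID 'a' (now at pos=5)
pos=6: emit NUM '5' (now at pos=7)
pos=8: emit ID 'b' (now at pos=9)
DONE. 6 tokens: [NUM, PLUS, PLUS, ID, NUM, ID]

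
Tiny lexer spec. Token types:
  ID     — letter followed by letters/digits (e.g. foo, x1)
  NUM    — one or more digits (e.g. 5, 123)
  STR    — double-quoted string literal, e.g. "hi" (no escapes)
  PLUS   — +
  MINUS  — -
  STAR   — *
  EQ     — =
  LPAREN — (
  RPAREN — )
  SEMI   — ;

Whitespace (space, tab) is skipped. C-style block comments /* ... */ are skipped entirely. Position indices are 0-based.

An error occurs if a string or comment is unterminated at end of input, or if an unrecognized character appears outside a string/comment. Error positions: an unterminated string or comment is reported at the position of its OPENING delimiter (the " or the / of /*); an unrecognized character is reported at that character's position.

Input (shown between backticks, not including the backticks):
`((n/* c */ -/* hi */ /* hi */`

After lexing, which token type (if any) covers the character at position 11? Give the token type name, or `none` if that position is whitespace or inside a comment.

pos=0: emit LPAREN '('
pos=1: emit LPAREN '('
pos=2: emit ID 'n' (now at pos=3)
pos=3: enter COMMENT mode (saw '/*')
exit COMMENT mode (now at pos=10)
pos=11: emit MINUS '-'
pos=12: enter COMMENT mode (saw '/*')
exit COMMENT mode (now at pos=20)
pos=21: enter COMMENT mode (saw '/*')
exit COMMENT mode (now at pos=29)
DONE. 4 tokens: [LPAREN, LPAREN, ID, MINUS]
Position 11: char is '-' -> MINUS

Answer: MINUS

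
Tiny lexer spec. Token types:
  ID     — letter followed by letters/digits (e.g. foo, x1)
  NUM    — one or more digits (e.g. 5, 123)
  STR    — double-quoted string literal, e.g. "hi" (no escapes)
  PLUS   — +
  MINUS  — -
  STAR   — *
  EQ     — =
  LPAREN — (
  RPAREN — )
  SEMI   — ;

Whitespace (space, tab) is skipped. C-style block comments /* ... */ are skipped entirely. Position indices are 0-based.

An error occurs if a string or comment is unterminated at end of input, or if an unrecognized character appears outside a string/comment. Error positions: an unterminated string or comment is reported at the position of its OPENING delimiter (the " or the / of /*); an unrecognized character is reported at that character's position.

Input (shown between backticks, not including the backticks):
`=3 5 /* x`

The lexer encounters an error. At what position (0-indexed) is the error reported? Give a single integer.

Answer: 5

Derivation:
pos=0: emit EQ '='
pos=1: emit NUM '3' (now at pos=2)
pos=3: emit NUM '5' (now at pos=4)
pos=5: enter COMMENT mode (saw '/*')
pos=5: ERROR — unterminated comment (reached EOF)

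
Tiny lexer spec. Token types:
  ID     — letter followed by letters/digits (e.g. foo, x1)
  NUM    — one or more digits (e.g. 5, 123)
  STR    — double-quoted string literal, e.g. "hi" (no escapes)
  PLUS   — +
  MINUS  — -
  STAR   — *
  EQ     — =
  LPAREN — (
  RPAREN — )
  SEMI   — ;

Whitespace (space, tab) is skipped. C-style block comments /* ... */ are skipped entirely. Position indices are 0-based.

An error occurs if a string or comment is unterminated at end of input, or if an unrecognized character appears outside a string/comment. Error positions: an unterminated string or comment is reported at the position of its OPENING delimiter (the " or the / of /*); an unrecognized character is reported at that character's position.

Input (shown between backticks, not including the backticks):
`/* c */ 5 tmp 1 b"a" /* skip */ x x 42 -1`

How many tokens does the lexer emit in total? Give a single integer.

pos=0: enter COMMENT mode (saw '/*')
exit COMMENT mode (now at pos=7)
pos=8: emit NUM '5' (now at pos=9)
pos=10: emit ID 'tmp' (now at pos=13)
pos=14: emit NUM '1' (now at pos=15)
pos=16: emit ID 'b' (now at pos=17)
pos=17: enter STRING mode
pos=17: emit STR "a" (now at pos=20)
pos=21: enter COMMENT mode (saw '/*')
exit COMMENT mode (now at pos=31)
pos=32: emit ID 'x' (now at pos=33)
pos=34: emit ID 'x' (now at pos=35)
pos=36: emit NUM '42' (now at pos=38)
pos=39: emit MINUS '-'
pos=40: emit NUM '1' (now at pos=41)
DONE. 10 tokens: [NUM, ID, NUM, ID, STR, ID, ID, NUM, MINUS, NUM]

Answer: 10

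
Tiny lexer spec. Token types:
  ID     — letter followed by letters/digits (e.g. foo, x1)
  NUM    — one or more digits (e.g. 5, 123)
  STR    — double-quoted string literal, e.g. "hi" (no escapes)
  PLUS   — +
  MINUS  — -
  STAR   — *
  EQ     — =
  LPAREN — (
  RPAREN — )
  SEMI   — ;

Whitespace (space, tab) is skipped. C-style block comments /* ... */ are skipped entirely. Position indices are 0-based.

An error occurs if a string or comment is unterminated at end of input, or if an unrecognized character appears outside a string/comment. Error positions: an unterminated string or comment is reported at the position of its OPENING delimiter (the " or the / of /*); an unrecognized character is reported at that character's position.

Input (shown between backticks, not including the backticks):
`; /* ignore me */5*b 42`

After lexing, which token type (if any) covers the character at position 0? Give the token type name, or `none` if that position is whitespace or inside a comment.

Answer: SEMI

Derivation:
pos=0: emit SEMI ';'
pos=2: enter COMMENT mode (saw '/*')
exit COMMENT mode (now at pos=17)
pos=17: emit NUM '5' (now at pos=18)
pos=18: emit STAR '*'
pos=19: emit ID 'b' (now at pos=20)
pos=21: emit NUM '42' (now at pos=23)
DONE. 5 tokens: [SEMI, NUM, STAR, ID, NUM]
Position 0: char is ';' -> SEMI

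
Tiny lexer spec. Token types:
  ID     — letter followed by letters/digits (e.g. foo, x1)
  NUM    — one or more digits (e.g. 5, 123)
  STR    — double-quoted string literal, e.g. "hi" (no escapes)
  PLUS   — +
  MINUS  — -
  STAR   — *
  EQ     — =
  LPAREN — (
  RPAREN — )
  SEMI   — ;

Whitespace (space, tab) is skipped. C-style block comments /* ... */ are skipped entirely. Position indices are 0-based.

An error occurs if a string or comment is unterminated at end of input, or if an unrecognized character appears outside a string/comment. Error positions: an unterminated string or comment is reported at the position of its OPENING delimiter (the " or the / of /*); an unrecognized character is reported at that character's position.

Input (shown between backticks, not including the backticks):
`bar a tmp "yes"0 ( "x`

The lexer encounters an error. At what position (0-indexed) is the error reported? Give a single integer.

Answer: 19

Derivation:
pos=0: emit ID 'bar' (now at pos=3)
pos=4: emit ID 'a' (now at pos=5)
pos=6: emit ID 'tmp' (now at pos=9)
pos=10: enter STRING mode
pos=10: emit STR "yes" (now at pos=15)
pos=15: emit NUM '0' (now at pos=16)
pos=17: emit LPAREN '('
pos=19: enter STRING mode
pos=19: ERROR — unterminated string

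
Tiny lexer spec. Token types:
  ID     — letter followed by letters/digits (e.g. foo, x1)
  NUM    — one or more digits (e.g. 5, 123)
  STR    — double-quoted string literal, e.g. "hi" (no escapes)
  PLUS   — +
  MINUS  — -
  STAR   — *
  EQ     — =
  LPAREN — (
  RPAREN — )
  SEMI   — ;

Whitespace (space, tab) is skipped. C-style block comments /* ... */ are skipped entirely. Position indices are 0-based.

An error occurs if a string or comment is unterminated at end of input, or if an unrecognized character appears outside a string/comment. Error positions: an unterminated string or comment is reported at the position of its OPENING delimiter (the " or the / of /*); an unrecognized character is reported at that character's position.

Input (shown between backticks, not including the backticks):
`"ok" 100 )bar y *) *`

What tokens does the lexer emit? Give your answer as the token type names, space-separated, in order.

Answer: STR NUM RPAREN ID ID STAR RPAREN STAR

Derivation:
pos=0: enter STRING mode
pos=0: emit STR "ok" (now at pos=4)
pos=5: emit NUM '100' (now at pos=8)
pos=9: emit RPAREN ')'
pos=10: emit ID 'bar' (now at pos=13)
pos=14: emit ID 'y' (now at pos=15)
pos=16: emit STAR '*'
pos=17: emit RPAREN ')'
pos=19: emit STAR '*'
DONE. 8 tokens: [STR, NUM, RPAREN, ID, ID, STAR, RPAREN, STAR]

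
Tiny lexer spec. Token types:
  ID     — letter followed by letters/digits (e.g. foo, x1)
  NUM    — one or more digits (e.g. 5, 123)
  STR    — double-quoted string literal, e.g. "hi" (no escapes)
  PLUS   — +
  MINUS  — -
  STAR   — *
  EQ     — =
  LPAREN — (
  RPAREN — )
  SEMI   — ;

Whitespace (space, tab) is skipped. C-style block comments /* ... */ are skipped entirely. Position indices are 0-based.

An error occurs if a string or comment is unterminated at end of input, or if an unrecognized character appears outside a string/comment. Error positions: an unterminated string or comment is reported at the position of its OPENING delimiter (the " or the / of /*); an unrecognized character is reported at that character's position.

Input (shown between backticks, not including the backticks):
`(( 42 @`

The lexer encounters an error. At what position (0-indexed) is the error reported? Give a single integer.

Answer: 6

Derivation:
pos=0: emit LPAREN '('
pos=1: emit LPAREN '('
pos=3: emit NUM '42' (now at pos=5)
pos=6: ERROR — unrecognized char '@'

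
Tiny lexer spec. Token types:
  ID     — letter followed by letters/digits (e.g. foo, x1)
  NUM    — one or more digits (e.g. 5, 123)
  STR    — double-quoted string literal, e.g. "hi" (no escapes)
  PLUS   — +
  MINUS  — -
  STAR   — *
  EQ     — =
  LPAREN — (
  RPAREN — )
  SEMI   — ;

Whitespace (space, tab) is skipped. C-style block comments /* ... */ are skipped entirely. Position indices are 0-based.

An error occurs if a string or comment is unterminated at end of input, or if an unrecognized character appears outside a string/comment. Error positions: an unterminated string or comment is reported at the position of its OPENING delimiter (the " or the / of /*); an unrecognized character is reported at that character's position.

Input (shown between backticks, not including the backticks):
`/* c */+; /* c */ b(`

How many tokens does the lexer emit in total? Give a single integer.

Answer: 4

Derivation:
pos=0: enter COMMENT mode (saw '/*')
exit COMMENT mode (now at pos=7)
pos=7: emit PLUS '+'
pos=8: emit SEMI ';'
pos=10: enter COMMENT mode (saw '/*')
exit COMMENT mode (now at pos=17)
pos=18: emit ID 'b' (now at pos=19)
pos=19: emit LPAREN '('
DONE. 4 tokens: [PLUS, SEMI, ID, LPAREN]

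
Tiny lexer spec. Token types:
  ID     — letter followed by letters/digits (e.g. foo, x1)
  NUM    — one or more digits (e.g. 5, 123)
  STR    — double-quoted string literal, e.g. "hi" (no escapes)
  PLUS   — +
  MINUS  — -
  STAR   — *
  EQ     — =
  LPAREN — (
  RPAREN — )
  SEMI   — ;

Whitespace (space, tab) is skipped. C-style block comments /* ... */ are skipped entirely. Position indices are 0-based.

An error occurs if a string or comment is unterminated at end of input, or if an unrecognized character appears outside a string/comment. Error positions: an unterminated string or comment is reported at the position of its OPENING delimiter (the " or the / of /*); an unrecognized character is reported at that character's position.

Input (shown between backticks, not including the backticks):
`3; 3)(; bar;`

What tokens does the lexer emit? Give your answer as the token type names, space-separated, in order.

Answer: NUM SEMI NUM RPAREN LPAREN SEMI ID SEMI

Derivation:
pos=0: emit NUM '3' (now at pos=1)
pos=1: emit SEMI ';'
pos=3: emit NUM '3' (now at pos=4)
pos=4: emit RPAREN ')'
pos=5: emit LPAREN '('
pos=6: emit SEMI ';'
pos=8: emit ID 'bar' (now at pos=11)
pos=11: emit SEMI ';'
DONE. 8 tokens: [NUM, SEMI, NUM, RPAREN, LPAREN, SEMI, ID, SEMI]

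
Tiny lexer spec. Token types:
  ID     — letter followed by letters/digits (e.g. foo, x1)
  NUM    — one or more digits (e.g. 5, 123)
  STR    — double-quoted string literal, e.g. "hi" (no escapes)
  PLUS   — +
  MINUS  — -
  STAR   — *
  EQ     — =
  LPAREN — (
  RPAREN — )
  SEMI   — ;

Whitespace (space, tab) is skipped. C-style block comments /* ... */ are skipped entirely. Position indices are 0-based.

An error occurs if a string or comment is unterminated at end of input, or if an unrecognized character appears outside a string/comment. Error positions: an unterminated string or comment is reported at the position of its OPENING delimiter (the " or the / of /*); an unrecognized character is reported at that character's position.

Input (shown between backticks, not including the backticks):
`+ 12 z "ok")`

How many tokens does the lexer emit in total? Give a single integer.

Answer: 5

Derivation:
pos=0: emit PLUS '+'
pos=2: emit NUM '12' (now at pos=4)
pos=5: emit ID 'z' (now at pos=6)
pos=7: enter STRING mode
pos=7: emit STR "ok" (now at pos=11)
pos=11: emit RPAREN ')'
DONE. 5 tokens: [PLUS, NUM, ID, STR, RPAREN]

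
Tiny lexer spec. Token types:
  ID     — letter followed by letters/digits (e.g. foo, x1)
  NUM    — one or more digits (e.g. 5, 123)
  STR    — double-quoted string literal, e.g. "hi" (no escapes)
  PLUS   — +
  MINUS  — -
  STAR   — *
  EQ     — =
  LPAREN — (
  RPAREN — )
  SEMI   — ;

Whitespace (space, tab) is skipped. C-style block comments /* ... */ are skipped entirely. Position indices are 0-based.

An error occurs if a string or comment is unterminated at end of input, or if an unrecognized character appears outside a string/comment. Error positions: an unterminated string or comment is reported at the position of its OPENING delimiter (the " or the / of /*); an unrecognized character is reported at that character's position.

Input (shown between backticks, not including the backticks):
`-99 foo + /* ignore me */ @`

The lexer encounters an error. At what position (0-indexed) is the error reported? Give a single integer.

pos=0: emit MINUS '-'
pos=1: emit NUM '99' (now at pos=3)
pos=4: emit ID 'foo' (now at pos=7)
pos=8: emit PLUS '+'
pos=10: enter COMMENT mode (saw '/*')
exit COMMENT mode (now at pos=25)
pos=26: ERROR — unrecognized char '@'

Answer: 26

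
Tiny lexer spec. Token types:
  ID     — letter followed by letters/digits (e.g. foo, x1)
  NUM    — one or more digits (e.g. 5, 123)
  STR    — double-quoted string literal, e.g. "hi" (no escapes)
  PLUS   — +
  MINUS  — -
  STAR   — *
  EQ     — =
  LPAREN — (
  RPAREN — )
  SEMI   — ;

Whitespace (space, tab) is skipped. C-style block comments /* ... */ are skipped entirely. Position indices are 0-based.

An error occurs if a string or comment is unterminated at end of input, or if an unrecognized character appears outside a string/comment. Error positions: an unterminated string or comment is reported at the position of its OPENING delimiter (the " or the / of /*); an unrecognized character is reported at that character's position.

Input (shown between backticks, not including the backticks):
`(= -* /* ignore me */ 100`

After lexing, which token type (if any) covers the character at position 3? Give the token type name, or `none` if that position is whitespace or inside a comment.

Answer: MINUS

Derivation:
pos=0: emit LPAREN '('
pos=1: emit EQ '='
pos=3: emit MINUS '-'
pos=4: emit STAR '*'
pos=6: enter COMMENT mode (saw '/*')
exit COMMENT mode (now at pos=21)
pos=22: emit NUM '100' (now at pos=25)
DONE. 5 tokens: [LPAREN, EQ, MINUS, STAR, NUM]
Position 3: char is '-' -> MINUS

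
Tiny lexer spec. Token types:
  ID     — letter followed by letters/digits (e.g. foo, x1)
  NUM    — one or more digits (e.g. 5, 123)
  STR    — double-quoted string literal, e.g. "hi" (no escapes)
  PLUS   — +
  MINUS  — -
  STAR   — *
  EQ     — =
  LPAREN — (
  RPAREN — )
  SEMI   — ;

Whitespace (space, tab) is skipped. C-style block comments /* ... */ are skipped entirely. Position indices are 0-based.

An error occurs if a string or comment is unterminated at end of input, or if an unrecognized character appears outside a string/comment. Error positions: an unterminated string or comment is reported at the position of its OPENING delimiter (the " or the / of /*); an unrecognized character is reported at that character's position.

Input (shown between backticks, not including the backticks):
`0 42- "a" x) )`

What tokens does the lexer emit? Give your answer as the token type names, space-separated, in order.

pos=0: emit NUM '0' (now at pos=1)
pos=2: emit NUM '42' (now at pos=4)
pos=4: emit MINUS '-'
pos=6: enter STRING mode
pos=6: emit STR "a" (now at pos=9)
pos=10: emit ID 'x' (now at pos=11)
pos=11: emit RPAREN ')'
pos=13: emit RPAREN ')'
DONE. 7 tokens: [NUM, NUM, MINUS, STR, ID, RPAREN, RPAREN]

Answer: NUM NUM MINUS STR ID RPAREN RPAREN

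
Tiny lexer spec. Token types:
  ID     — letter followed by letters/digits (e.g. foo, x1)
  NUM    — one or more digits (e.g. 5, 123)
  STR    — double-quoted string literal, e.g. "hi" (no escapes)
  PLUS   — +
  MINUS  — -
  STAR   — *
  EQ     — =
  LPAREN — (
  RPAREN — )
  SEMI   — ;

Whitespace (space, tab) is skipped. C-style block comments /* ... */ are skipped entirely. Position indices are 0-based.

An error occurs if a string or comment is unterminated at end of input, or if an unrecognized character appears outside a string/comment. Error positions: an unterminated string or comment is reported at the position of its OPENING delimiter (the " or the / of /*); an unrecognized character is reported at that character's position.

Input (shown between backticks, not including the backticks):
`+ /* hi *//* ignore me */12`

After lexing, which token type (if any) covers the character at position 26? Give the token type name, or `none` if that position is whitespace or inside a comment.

Answer: NUM

Derivation:
pos=0: emit PLUS '+'
pos=2: enter COMMENT mode (saw '/*')
exit COMMENT mode (now at pos=10)
pos=10: enter COMMENT mode (saw '/*')
exit COMMENT mode (now at pos=25)
pos=25: emit NUM '12' (now at pos=27)
DONE. 2 tokens: [PLUS, NUM]
Position 26: char is '2' -> NUM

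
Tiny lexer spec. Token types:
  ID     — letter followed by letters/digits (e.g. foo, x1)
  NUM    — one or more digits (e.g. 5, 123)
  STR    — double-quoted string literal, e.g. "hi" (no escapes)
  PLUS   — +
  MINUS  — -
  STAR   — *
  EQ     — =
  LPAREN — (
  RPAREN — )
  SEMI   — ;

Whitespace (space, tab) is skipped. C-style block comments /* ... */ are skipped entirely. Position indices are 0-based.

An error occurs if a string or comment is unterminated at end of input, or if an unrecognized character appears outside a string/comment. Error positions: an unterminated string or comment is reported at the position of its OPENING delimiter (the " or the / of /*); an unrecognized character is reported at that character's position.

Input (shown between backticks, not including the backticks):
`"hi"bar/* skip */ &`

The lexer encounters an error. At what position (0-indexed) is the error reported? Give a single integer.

pos=0: enter STRING mode
pos=0: emit STR "hi" (now at pos=4)
pos=4: emit ID 'bar' (now at pos=7)
pos=7: enter COMMENT mode (saw '/*')
exit COMMENT mode (now at pos=17)
pos=18: ERROR — unrecognized char '&'

Answer: 18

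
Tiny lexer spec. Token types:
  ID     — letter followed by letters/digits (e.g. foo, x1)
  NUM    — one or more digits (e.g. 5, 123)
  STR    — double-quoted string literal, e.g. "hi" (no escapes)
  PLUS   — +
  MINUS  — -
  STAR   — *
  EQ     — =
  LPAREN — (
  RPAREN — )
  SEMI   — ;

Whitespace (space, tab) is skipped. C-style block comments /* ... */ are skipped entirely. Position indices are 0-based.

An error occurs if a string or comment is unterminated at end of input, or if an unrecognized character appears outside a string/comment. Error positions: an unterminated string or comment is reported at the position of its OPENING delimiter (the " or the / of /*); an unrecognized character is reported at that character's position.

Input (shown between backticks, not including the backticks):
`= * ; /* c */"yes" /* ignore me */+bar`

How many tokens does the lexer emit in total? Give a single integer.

pos=0: emit EQ '='
pos=2: emit STAR '*'
pos=4: emit SEMI ';'
pos=6: enter COMMENT mode (saw '/*')
exit COMMENT mode (now at pos=13)
pos=13: enter STRING mode
pos=13: emit STR "yes" (now at pos=18)
pos=19: enter COMMENT mode (saw '/*')
exit COMMENT mode (now at pos=34)
pos=34: emit PLUS '+'
pos=35: emit ID 'bar' (now at pos=38)
DONE. 6 tokens: [EQ, STAR, SEMI, STR, PLUS, ID]

Answer: 6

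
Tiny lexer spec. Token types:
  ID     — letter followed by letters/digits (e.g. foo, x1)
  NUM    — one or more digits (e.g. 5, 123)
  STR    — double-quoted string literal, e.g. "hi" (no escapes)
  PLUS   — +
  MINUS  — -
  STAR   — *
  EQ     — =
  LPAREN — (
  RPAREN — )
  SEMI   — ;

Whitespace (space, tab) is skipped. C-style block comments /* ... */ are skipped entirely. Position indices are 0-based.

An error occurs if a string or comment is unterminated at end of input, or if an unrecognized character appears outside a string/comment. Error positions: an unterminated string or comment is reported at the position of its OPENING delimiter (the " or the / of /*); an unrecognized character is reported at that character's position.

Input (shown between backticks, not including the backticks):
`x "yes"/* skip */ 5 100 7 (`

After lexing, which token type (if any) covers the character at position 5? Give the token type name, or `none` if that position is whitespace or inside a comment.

Answer: STR

Derivation:
pos=0: emit ID 'x' (now at pos=1)
pos=2: enter STRING mode
pos=2: emit STR "yes" (now at pos=7)
pos=7: enter COMMENT mode (saw '/*')
exit COMMENT mode (now at pos=17)
pos=18: emit NUM '5' (now at pos=19)
pos=20: emit NUM '100' (now at pos=23)
pos=24: emit NUM '7' (now at pos=25)
pos=26: emit LPAREN '('
DONE. 6 tokens: [ID, STR, NUM, NUM, NUM, LPAREN]
Position 5: char is 's' -> STR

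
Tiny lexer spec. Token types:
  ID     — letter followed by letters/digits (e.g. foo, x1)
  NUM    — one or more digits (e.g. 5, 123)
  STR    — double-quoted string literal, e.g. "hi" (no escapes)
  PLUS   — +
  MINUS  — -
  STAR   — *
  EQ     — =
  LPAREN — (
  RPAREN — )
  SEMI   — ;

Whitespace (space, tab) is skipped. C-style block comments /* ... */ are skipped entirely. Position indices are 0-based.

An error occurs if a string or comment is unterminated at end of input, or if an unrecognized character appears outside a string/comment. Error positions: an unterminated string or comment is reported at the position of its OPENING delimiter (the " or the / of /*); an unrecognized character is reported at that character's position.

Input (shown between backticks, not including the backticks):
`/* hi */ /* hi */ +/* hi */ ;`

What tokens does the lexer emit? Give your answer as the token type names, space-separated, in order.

Answer: PLUS SEMI

Derivation:
pos=0: enter COMMENT mode (saw '/*')
exit COMMENT mode (now at pos=8)
pos=9: enter COMMENT mode (saw '/*')
exit COMMENT mode (now at pos=17)
pos=18: emit PLUS '+'
pos=19: enter COMMENT mode (saw '/*')
exit COMMENT mode (now at pos=27)
pos=28: emit SEMI ';'
DONE. 2 tokens: [PLUS, SEMI]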